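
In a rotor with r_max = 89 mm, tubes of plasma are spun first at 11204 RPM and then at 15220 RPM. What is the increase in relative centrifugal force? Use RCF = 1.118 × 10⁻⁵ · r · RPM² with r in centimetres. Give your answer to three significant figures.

10600 × g

r = 89 mm = 8.9 cm
RCF₁ = 1.118 × 10⁻⁵ × 8.9 × (11204)² = 1.118 × 10⁻⁵ × 8.9 × 125,529,616 ≈ 12,490.4 × g
RCF₂ = 1.118 × 10⁻⁵ × 8.9 × (15220)² = 1.118 × 10⁻⁵ × 8.9 × 231,648,400 ≈ 23,049.5 × g
Increase = 23,049.5 − 12,490.4 = 10,559.1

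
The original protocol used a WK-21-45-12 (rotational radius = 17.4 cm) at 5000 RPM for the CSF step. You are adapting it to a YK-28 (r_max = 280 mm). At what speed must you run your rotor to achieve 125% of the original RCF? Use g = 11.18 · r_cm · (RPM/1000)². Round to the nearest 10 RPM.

≈ 4410 RPM

RCF_original = 11.18 × 17.4 × (5)² = 11.18 × 17.4 × 25 ≈ 4,863.3 × g
Target RCF = 1.25 × 4,863.3 ≈ 6,079.1 × g
Your rotor: r = 280 mm = 28.0 cm
6,079.1 = 11.18 × 28 × (N/1000)²
(N/1000)² = 6,079.1 / 313.04 = 19.41956
N = 1000 × √19.41956 ≈ 4,406.8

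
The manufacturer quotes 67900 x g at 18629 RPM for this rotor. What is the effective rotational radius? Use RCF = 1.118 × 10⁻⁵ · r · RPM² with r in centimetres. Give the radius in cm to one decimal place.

≈ 17.5 cm

RCF = 1.118 × 10⁻⁵ × r × N²
67900 = 1.118 × 10⁻⁵ × r × (18629)²
r = 67900 / (1.118 × 10⁻⁵ × 347,039,641) = 67900 / 3879.903 ≈ 17.500 cm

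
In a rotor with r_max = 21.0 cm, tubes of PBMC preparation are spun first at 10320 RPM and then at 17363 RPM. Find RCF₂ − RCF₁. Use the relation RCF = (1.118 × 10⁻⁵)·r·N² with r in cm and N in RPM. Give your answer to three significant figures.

45800 ×g

RCF₁ = 1.118 × 10⁻⁵ × 21 × (10320)² = 1.118 × 10⁻⁵ × 21 × 106,502,400 ≈ 25,004.6 × g
RCF₂ = 1.118 × 10⁻⁵ × 21 × (17363)² = 1.118 × 10⁻⁵ × 21 × 301,473,769 ≈ 70,780 × g
Increase = 70,780 − 25,004.6 = 45,775.4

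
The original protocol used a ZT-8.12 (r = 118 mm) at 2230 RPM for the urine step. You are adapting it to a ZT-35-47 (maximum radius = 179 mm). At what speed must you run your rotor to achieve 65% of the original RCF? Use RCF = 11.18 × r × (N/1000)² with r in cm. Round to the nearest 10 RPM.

Original rotor: r = 118 mm = 11.8 cm
RCF_original = 11.18 × 11.8 × (2.23)² = 11.18 × 11.8 × 4.9729 ≈ 656 × g
Target RCF = 0.65 × 656 ≈ 426.4 × g
Your rotor: r = 179 mm = 17.9 cm
426.4 = 11.18 × 17.9 × (N/1000)²
(N/1000)² = 426.4 / 200.122 = 2.1307
N = 1000 × √2.1307 ≈ 1,459.7

1460 RPM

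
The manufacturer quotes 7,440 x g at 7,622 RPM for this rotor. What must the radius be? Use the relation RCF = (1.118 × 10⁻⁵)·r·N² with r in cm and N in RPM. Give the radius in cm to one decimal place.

RCF = 1.118 × 10⁻⁵ × r × N²
7440 = 1.118 × 10⁻⁵ × r × (7622)²
r = 7440 / (1.118 × 10⁻⁵ × 58,094,884) = 7440 / 649.5008 ≈ 11.455 cm

r ≈ 11.5 cm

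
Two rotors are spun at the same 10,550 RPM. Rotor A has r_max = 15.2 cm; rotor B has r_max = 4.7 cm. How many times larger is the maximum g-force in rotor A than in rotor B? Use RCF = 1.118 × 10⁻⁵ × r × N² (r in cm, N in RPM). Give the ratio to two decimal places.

3.23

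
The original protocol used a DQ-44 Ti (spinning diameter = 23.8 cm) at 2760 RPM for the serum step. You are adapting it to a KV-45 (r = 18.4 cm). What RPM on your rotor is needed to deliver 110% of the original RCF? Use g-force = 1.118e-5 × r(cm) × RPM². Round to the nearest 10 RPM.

Original rotor: r = 23.8 / 2 = 11.9 cm
RCF = 1.118 × 10⁻⁵ × r × N²
RCF_original = 1.118 × 10⁻⁵ × 11.9 × (2760)² = 1.118 × 10⁻⁵ × 11.9 × 7,617,600 ≈ 1,013.5 × g
Target RCF = 1.1 × 1,013.5 ≈ 1,114.9 × g
1,114.9 = 1.118 × 10⁻⁵ × 18.4 × N²
N² = 1,114.9 / (20.5712 × 10⁻⁵) = 5,419,713
N ≈ √5,419,713 ≈ 2,328.0

2330 RPM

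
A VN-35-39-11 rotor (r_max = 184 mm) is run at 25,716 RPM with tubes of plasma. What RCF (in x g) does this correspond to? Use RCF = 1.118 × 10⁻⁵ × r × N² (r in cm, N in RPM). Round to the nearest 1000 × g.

r = 184 mm = 18.4 cm
RCF = 1.118 × 10⁻⁵ × r × N²
RCF = 1.118 × 10⁻⁵ × 18.4 × (25716)² = 1.118 × 10⁻⁵ × 18.4 × 661,312,656 ≈ 136,039.9 × g

RCF ≈ 136000 x g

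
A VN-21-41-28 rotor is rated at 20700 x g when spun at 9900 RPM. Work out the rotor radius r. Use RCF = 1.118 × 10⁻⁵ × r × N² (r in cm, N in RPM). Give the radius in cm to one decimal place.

18.9 cm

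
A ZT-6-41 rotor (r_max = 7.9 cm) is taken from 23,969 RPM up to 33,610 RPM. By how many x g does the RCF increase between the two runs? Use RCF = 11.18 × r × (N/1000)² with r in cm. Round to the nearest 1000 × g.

≈ 49000 x g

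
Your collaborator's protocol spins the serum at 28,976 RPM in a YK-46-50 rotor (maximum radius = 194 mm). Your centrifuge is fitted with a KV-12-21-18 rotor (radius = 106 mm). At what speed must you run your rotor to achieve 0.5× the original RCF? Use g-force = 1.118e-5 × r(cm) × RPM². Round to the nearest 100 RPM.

Original rotor: r = 194 mm = 19.4 cm
RCF = 1.118 × 10⁻⁵ × r × N²
RCF_original = 1.118 × 10⁻⁵ × 19.4 × (28976)² = 1.118 × 10⁻⁵ × 19.4 × 839,608,576 ≈ 182,104.4 × g
Target RCF = 0.5 × 182,104.4 ≈ 91,052.2 × g
Your rotor: r = 106 mm = 10.6 cm
91,052.2 = 1.118 × 10⁻⁵ × 10.6 × N²
N² = 91,052.2 / (11.8508 × 10⁻⁵) = 768,321,126
N ≈ √768,321,126 ≈ 27,718.6

≈ 27700 RPM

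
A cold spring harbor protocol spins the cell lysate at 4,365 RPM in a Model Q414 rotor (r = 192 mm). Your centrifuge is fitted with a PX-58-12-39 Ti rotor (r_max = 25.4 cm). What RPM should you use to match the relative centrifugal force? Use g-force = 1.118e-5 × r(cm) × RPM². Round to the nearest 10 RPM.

Original rotor: r = 192 mm = 19.2 cm
RCF_original = 1.118 × 10⁻⁵ × 19.2 × (4365)² = 1.118 × 10⁻⁵ × 19.2 × 19,053,225 ≈ 4,089.9 × g
4,089.9 = 1.118 × 10⁻⁵ × 25.4 × N²
N² = 4,089.9 / (28.3972 × 10⁻⁵) = 14,402,476
N ≈ √14,402,476 ≈ 3,795.1

≈ 3800 RPM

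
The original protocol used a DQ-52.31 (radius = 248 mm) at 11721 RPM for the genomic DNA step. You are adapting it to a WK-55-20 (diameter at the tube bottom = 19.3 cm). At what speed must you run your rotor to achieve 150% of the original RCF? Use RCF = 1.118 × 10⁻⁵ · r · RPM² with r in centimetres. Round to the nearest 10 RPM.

Original rotor: r = 248 mm = 24.8 cm
RCF = 1.118 × 10⁻⁵ × r × N²
RCF_original = 1.118 × 10⁻⁵ × 24.8 × (11721)² = 1.118 × 10⁻⁵ × 24.8 × 137,381,841 ≈ 38,091 × g
Target RCF = 1.5 × 38,091 ≈ 57,136.5 × g
Your rotor: r = 19.3 / 2 = 9.65 cm
57,136.5 = 1.118 × 10⁻⁵ × 9.65 × N²
N² = 57,136.5 / (10.7887 × 10⁻⁵) = 529,595,781
N ≈ √529,595,781 ≈ 23,012.9

≈ 23010 RPM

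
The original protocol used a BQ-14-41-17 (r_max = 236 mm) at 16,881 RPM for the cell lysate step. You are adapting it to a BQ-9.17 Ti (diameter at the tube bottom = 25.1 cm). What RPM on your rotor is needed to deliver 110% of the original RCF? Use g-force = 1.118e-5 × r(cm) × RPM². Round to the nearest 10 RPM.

Original rotor: r = 236 mm = 23.6 cm
RCF = 1.118 × 10⁻⁵ × r × N²
RCF_original = 1.118 × 10⁻⁵ × 23.6 × (16881)² = 1.118 × 10⁻⁵ × 23.6 × 284,968,161 ≈ 75,188.3 × g
Target RCF = 1.1 × 75,188.3 ≈ 82,707.1 × g
Your rotor: r = 25.1 / 2 = 12.55 cm
82,707.1 = 1.118 × 10⁻⁵ × 12.55 × N²
N² = 82,707.1 / (14.0309 × 10⁻⁵) = 589,463,969
N ≈ √589,463,969 ≈ 24,278.9

24280 RPM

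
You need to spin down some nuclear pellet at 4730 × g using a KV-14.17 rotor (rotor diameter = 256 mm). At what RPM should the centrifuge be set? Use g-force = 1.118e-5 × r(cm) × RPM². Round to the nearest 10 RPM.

N ≈ 5750 RPM

r = 256 mm / 2 = 128 mm = 12.8 cm
4,730 = 1.118 × 10⁻⁵ × 12.8 × N²
N² = 4,730 / (14.3104 × 10⁻⁵) = 33,052,885
N ≈ √33,052,885 ≈ 5,749.2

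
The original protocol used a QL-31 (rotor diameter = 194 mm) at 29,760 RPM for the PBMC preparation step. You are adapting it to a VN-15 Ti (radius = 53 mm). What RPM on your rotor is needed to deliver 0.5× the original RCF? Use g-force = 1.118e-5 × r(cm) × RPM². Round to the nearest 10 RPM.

Original rotor: r = 194 mm / 2 = 97 mm = 9.7 cm
RCF = 1.118 × 10⁻⁵ × r × N²
RCF_original = 1.118 × 10⁻⁵ × 9.7 × (29760)² = 1.118 × 10⁻⁵ × 9.7 × 885,657,600 ≈ 96,046 × g
Target RCF = 0.5 × 96,046 ≈ 48,023 × g
Your rotor: r = 53 mm = 5.3 cm
48,023 = 1.118 × 10⁻⁵ × 5.3 × N²
N² = 48,023 / (5.9254 × 10⁻⁵) = 810,460,053
N ≈ √810,460,053 ≈ 28,468.6

28470 RPM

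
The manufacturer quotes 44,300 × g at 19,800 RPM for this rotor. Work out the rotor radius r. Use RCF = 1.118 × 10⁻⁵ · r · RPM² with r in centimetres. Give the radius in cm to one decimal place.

44300 = 1.118 × 10⁻⁵ × r × (19800)²
r = 44300 / (1.118 × 10⁻⁵ × 392,040,000) = 44300 / 4383.007 ≈ 10.107 cm

10.1 cm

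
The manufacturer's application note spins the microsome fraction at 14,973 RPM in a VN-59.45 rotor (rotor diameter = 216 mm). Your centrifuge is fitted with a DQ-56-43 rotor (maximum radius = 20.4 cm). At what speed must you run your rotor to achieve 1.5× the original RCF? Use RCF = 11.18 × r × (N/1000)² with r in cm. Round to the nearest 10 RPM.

≈ 13340 RPM

Original rotor: r = 216 mm / 2 = 108 mm = 10.8 cm
RCF = 11.18 × r × (N/1000)²
RCF_original = 11.18 × 10.8 × (14.973)² = 11.18 × 10.8 × 224.190729 ≈ 27,069.7 × g
Target RCF = 1.5 × 27,069.7 ≈ 40,604.6 × g
40,604.6 = 11.18 × 20.4 × (N/1000)²
(N/1000)² = 40,604.6 / 228.072 = 178.0341
N = 1000 × √178.0341 ≈ 13,342.9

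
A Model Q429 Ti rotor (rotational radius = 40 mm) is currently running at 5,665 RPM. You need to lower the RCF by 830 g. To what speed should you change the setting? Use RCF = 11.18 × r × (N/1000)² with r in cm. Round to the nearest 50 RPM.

≈ 3700 RPM

r = 40 mm = 4.0 cm
Current RCF = 11.18 × 4 × (5.665)² = 11.18 × 4 × 32.092225 ≈ 1,435.2 × g
Target RCF = 1,435.2 − 830 = 605.2 × g
(N/1000)² = 605.2 / 44.72 = 13.53309
N = 1000 × √13.53309 ≈ 3,678.7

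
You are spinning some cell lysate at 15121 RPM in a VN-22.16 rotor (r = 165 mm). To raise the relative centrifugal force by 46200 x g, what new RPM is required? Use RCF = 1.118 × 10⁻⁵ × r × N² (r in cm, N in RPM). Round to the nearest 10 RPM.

r = 165 mm = 16.5 cm
Current RCF = 1.118 × 10⁻⁵ × 16.5 × (15121)² = 1.118 × 10⁻⁵ × 16.5 × 228,644,641 ≈ 42,178.1 × g
Target RCF = 42,178.1 + 46,200 = 88,378.1 × g
N² = 88,378.1 / (18.447 × 10⁻⁵) = 479,091,993
N ≈ √479,091,993 ≈ 21,888.2

≈ 21890 RPM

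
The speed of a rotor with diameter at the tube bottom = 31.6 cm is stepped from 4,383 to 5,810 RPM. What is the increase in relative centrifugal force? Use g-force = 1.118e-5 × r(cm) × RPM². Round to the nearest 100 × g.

2600 g

r = 31.6 / 2 = 15.8 cm
RCF₁ = 1.118 × 10⁻⁵ × 15.8 × (4383)² = 1.118 × 10⁻⁵ × 15.8 × 19,210,689 ≈ 3,393.5 × g
RCF₂ = 1.118 × 10⁻⁵ × 15.8 × (5810)² = 1.118 × 10⁻⁵ × 15.8 × 33,756,100 ≈ 5,962.8 × g
Increase = 5,962.8 − 3,393.5 = 2,569.3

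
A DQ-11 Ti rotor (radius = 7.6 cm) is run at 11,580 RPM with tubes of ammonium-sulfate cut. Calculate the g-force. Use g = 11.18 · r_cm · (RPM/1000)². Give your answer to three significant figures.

RCF = 11.18 × r × (N/1000)²
RCF = 11.18 × 7.6 × (11.58)² = 11.18 × 7.6 × 134.0964 ≈ 11,393.9 × g

11400 x g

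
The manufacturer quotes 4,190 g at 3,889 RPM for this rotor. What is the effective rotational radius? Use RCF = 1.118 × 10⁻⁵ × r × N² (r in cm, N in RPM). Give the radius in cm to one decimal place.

RCF = 1.118 × 10⁻⁵ × r × N²
4190 = 1.118 × 10⁻⁵ × r × (3889)²
r = 4190 / (1.118 × 10⁻⁵ × 15,124,321) = 4190 / 169.0899 ≈ 24.780 cm

24.8 cm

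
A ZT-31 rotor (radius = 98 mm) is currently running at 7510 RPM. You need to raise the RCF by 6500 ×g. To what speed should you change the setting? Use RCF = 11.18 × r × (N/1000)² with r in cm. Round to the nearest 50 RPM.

≈ 10750 RPM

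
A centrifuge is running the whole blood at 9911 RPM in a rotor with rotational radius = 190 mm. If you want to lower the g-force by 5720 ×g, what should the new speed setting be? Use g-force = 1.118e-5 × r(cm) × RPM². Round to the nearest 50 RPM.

N₂ ≈ 8450 RPM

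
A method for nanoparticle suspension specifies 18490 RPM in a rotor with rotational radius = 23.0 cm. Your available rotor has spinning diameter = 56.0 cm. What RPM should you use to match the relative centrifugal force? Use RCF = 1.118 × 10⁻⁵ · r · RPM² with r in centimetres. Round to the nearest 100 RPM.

≈ 16800 RPM

RCF_original = 1.118 × 10⁻⁵ × 23 × (18490)² = 1.118 × 10⁻⁵ × 23 × 341,880,100 ≈ 87,911 × g
Your rotor: r = 56.0 / 2 = 28 cm
87,911 = 1.118 × 10⁻⁵ × 28 × N²
N² = 87,911 / (31.304 × 10⁻⁵) = 280,829,926
N ≈ √280,829,926 ≈ 16,758.0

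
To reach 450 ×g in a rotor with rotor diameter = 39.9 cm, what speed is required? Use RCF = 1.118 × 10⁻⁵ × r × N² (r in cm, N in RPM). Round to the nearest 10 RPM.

r = 39.9 / 2 = 19.95 cm
450 = 1.118 × 10⁻⁵ × 19.95 × N²
N² = 450 / (22.3041 × 10⁻⁵) = 2,017,566
N ≈ √2,017,566 ≈ 1,420.4

1420 RPM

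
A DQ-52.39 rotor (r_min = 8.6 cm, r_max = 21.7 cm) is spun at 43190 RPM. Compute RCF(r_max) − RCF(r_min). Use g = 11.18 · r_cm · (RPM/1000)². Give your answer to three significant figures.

≈ 273000 g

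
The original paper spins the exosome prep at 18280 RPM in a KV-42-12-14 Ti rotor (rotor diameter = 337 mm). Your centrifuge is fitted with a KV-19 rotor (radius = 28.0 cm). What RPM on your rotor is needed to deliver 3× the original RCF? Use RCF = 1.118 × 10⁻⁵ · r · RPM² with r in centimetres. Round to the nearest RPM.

≈ 24562 RPM

Original rotor: r = 337 mm / 2 = 168.5 mm = 16.85 cm
RCF = 1.118 × 10⁻⁵ × r × N²
RCF_original = 1.118 × 10⁻⁵ × 16.85 × (18280)² = 1.118 × 10⁻⁵ × 16.85 × 334,158,400 ≈ 62,949.8 × g
Target RCF = 3 × 62,949.8 ≈ 188,849.4 × g
188,849.4 = 1.118 × 10⁻⁵ × 28 × N²
N² = 188,849.4 / (31.304 × 10⁻⁵) = 603,275,620
N ≈ √603,275,620 ≈ 24,561.7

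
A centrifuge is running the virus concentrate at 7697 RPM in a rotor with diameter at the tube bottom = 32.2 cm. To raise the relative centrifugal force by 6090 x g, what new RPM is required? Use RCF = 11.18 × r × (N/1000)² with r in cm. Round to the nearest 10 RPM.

N₂ ≈ 9650 RPM

r = 32.2 / 2 = 16.1 cm
Current RCF = 11.18 × 16.1 × (7.697)² = 11.18 × 16.1 × 59.243809 ≈ 10,663.8 × g
Target RCF = 10,663.8 + 6,090 = 16,753.8 × g
(N/1000)² = 16,753.8 / 179.998 = 93.0777
N = 1000 × √93.0777 ≈ 9,647.7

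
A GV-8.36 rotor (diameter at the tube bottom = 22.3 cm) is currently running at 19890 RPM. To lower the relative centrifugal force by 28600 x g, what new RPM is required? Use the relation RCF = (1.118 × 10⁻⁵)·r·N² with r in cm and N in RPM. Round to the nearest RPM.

N₂ ≈ 12891 RPM

r = 22.3 / 2 = 11.15 cm
Current RCF = 1.118 × 10⁻⁵ × 11.15 × (19890)² = 1.118 × 10⁻⁵ × 11.15 × 395,612,100 ≈ 49,315.8 × g
Target RCF = 49,315.8 − 28,600 = 20,715.8 × g
N² = 20,715.8 / (12.4657 × 10⁻⁵) = 166,182,405
N ≈ √166,182,405 ≈ 12,891.2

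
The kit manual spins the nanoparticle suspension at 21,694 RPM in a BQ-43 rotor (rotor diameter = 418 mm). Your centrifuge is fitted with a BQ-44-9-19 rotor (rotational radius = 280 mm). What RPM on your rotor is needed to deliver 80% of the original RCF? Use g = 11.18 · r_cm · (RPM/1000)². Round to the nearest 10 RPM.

Original rotor: r = 418 mm / 2 = 209 mm = 20.9 cm
RCF_original = 11.18 × 20.9 × (21.694)² = 11.18 × 20.9 × 470.629636 ≈ 109,968.3 × g
Target RCF = 0.8 × 109,968.3 ≈ 87,974.6 × g
Your rotor: r = 280 mm = 28.0 cm
87,974.6 = 11.18 × 28 × (N/1000)²
(N/1000)² = 87,974.6 / 313.04 = 281.0331
N = 1000 × √281.0331 ≈ 16,764.0

≈ 16760 RPM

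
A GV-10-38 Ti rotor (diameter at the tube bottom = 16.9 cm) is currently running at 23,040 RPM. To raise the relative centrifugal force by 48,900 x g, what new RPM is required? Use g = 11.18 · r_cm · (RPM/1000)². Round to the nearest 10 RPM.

32380 RPM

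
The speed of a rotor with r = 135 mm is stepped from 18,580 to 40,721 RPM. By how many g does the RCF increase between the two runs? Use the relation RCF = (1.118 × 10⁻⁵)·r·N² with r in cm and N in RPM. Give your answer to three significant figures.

≈ 198000 g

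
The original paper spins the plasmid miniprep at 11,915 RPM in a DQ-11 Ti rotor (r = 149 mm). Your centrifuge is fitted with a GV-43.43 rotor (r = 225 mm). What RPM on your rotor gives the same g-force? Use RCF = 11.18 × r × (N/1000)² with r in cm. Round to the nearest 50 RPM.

Original rotor: r = 149 mm = 14.9 cm
RCF_original = 11.18 × 14.9 × (11.915)² = 11.18 × 14.9 × 141.967225 ≈ 23,649.2 × g
Your rotor: r = 225 mm = 22.5 cm
23,649.2 = 11.18 × 22.5 × (N/1000)²
(N/1000)² = 23,649.2 / 251.55 = 94.01391
N = 1000 × √94.01391 ≈ 9,696.1

≈ 9700 RPM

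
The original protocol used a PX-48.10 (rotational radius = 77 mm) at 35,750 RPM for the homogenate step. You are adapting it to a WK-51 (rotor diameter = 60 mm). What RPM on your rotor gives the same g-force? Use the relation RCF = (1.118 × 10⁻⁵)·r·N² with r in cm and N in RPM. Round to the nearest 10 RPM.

57270 RPM

Original rotor: r = 77 mm = 7.7 cm
RCF_original = 1.118 × 10⁻⁵ × 7.7 × (35750)² = 1.118 × 10⁻⁵ × 7.7 × 1,278,062,500 ≈ 110,023.3 × g
Your rotor: r = 60 mm / 2 = 30 mm = 3 cm
110,023.3 = 1.118 × 10⁻⁵ × 3 × N²
N² = 110,023.3 / (3.354 × 10⁻⁵) = 3,280,360,763
N ≈ √3,280,360,763 ≈ 57,274.4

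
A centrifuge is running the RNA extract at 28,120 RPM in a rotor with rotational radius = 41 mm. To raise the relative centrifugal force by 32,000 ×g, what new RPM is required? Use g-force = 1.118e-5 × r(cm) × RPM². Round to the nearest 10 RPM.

≈ 38590 RPM

r = 41 mm = 4.1 cm
Current RCF = 1.118 × 10⁻⁵ × 4.1 × (28120)² = 1.118 × 10⁻⁵ × 4.1 × 790,734,400 ≈ 36,245.7 × g
Target RCF = 36,245.7 + 32,000 = 68,245.7 × g
N² = 68,245.7 / (4.5838 × 10⁻⁵) = 1,488,845,499
N ≈ √1,488,845,499 ≈ 38,585.6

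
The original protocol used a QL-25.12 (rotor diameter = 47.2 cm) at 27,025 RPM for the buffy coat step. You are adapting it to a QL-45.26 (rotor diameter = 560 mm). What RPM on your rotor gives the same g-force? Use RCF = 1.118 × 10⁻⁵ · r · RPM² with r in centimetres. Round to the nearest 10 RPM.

≈ 24810 RPM

Original rotor: r = 47.2 / 2 = 23.6 cm
RCF = 1.118 × 10⁻⁵ × r × N²
RCF_original = 1.118 × 10⁻⁵ × 23.6 × (27025)² = 1.118 × 10⁻⁵ × 23.6 × 730,350,625 ≈ 192,701.6 × g
Your rotor: r = 560 mm / 2 = 280 mm = 28 cm
192,701.6 = 1.118 × 10⁻⁵ × 28 × N²
N² = 192,701.6 / (31.304 × 10⁻⁵) = 615,581,395
N ≈ √615,581,395 ≈ 24,810.9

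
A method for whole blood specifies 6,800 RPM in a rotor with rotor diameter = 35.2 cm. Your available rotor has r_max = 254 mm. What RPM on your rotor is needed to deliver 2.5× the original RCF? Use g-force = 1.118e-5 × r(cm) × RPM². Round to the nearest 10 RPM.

Original rotor: r = 35.2 / 2 = 17.6 cm
RCF_original = 1.118 × 10⁻⁵ × 17.6 × (6800)² = 1.118 × 10⁻⁵ × 17.6 × 46,240,000 ≈ 9,098.6 × g
Target RCF = 2.5 × 9,098.6 ≈ 22,746.5 × g
Your rotor: r = 254 mm = 25.4 cm
22,746.5 = 1.118 × 10⁻⁵ × 25.4 × N²
N² = 22,746.5 / (28.3972 × 10⁻⁵) = 80,101,207
N ≈ √80,101,207 ≈ 8,949.9

8950 RPM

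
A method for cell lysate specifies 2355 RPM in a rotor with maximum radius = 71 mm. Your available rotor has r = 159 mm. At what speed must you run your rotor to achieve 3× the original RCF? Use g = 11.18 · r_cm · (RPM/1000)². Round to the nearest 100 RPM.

≈ 2700 RPM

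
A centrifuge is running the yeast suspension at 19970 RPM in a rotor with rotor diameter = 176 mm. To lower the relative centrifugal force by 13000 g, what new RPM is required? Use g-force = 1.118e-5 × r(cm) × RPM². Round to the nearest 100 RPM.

r = 176 mm / 2 = 88 mm = 8.8 cm
Current RCF = 1.118 × 10⁻⁵ × 8.8 × (19970)² = 1.118 × 10⁻⁵ × 8.8 × 398,800,900 ≈ 39,235.6 × g
Target RCF = 39,235.6 − 13,000 = 26,235.6 × g
N² = 26,235.6 / (9.8384 × 10⁻⁵) = 266,665,311
N ≈ √266,665,311 ≈ 16,329.9

≈ 16300 RPM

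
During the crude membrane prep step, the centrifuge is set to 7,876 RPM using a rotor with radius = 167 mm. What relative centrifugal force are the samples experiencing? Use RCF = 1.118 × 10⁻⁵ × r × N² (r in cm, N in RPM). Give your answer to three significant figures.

≈ 11600 x g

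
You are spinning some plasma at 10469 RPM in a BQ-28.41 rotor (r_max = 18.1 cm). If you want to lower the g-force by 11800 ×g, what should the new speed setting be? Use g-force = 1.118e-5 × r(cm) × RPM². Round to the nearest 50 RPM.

Current RCF = 1.118 × 10⁻⁵ × 18.1 × (10469)² = 1.118 × 10⁻⁵ × 18.1 × 109,599,961 ≈ 22,178.4 × g
Target RCF = 22,178.4 − 11,800 = 10,378.4 × g
N² = 10,378.4 / (20.2358 × 10⁻⁵) = 51,287,322
N ≈ √51,287,322 ≈ 7,161.5

≈ 7150 RPM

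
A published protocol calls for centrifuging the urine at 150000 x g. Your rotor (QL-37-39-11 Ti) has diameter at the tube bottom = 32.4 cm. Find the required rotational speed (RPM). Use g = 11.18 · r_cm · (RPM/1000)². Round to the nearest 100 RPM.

≈ 28800 RPM

r = 32.4 / 2 = 16.2 cm
150,000 = 11.18 × 16.2 × (N/1000)²
(N/1000)² = 150,000 / 181.116 = 828.1985
N = 1000 × √828.1985 ≈ 28,778.4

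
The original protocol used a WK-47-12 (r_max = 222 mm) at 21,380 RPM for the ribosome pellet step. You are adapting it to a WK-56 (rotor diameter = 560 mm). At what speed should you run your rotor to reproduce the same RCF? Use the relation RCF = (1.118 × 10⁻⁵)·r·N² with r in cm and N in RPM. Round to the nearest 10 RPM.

19040 RPM

Original rotor: r = 222 mm = 22.2 cm
RCF = 1.118 × 10⁻⁵ × r × N²
RCF_original = 1.118 × 10⁻⁵ × 22.2 × (21380)² = 1.118 × 10⁻⁵ × 22.2 × 457,104,400 ≈ 113,451.5 × g
Your rotor: r = 560 mm / 2 = 280 mm = 28 cm
113,451.5 = 1.118 × 10⁻⁵ × 28 × N²
N² = 113,451.5 / (31.304 × 10⁻⁵) = 362,418,541
N ≈ √362,418,541 ≈ 19,037.3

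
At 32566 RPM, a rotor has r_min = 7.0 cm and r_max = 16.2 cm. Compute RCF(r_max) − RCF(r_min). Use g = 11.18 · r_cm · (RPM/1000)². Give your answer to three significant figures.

RCF_max = 11.18 × 16.2 × (32.566)² = 11.18 × 16.2 × 1,060.544356 ≈ 192,081.6 × g
RCF_min = 11.18 × 7 × (32.566)² = 11.18 × 7 × 1,060.544356 ≈ 82,998.2 × g
ΔRCF = 192,081.6 − 82,998.2 = 109,083.4

109000 x g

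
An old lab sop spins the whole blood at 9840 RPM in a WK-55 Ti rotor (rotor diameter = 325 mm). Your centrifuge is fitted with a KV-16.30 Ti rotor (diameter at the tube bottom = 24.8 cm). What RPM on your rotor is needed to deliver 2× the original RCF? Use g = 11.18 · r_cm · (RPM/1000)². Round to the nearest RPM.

Original rotor: r = 325 mm / 2 = 162.5 mm = 16.25 cm
RCF_original = 11.18 × 16.25 × (9.84)² = 11.18 × 16.25 × 96.8256 ≈ 17,590.8 × g
Target RCF = 2 × 17,590.8 ≈ 35,181.6 × g
Your rotor: r = 24.8 / 2 = 12.4 cm
35,181.6 = 11.18 × 12.4 × (N/1000)²
(N/1000)² = 35,181.6 / 138.632 = 253.7769
N = 1000 × √253.7769 ≈ 15,930.4

15930 RPM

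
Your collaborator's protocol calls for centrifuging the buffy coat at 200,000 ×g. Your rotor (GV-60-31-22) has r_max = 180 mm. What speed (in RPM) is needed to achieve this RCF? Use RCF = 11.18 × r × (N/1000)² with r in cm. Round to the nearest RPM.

31525 RPM

r = 180 mm = 18.0 cm
200,000 = 11.18 × 18 × (N/1000)²
(N/1000)² = 200,000 / 201.24 = 993.8382
N = 1000 × √993.8382 ≈ 31,525.2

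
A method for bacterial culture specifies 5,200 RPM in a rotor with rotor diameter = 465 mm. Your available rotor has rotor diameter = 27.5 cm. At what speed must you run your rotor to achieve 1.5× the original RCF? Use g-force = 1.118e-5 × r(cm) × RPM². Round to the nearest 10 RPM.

Original rotor: r = 465 mm / 2 = 232.5 mm = 23.25 cm
RCF_original = 1.118 × 10⁻⁵ × 23.25 × (5200)² = 1.118 × 10⁻⁵ × 23.25 × 27,040,000 ≈ 7,028.6 × g
Target RCF = 1.5 × 7,028.6 ≈ 10,542.9 × g
Your rotor: r = 27.5 / 2 = 13.75 cm
10,542.9 = 1.118 × 10⁻⁵ × 13.75 × N²
N² = 10,542.9 / (15.3725 × 10⁻⁵) = 68,582,859
N ≈ √68,582,859 ≈ 8,281.5

8280 RPM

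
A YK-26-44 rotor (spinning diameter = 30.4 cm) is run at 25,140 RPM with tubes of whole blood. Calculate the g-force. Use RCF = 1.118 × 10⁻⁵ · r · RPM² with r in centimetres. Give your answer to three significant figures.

r = 30.4 / 2 = 15.2 cm
RCF = 1.118 × 10⁻⁵ × 15.2 × (25140)² = 1.118 × 10⁻⁵ × 15.2 × 632,019,600 ≈ 107,402.9 × g

RCF ≈ 107000 × g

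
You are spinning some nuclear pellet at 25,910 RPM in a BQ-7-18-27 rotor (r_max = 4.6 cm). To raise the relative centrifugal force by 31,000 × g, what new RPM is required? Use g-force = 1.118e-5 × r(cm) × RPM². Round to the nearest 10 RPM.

Current RCF = 1.118 × 10⁻⁵ × 4.6 × (25910)² = 1.118 × 10⁻⁵ × 4.6 × 671,328,100 ≈ 34,525.1 × g
Target RCF = 34,525.1 + 31,000 = 65,525.1 × g
N² = 65,525.1 / (5.1428 × 10⁻⁵) = 1,274,113,323
N ≈ √1,274,113,323 ≈ 35,694.7

35690 RPM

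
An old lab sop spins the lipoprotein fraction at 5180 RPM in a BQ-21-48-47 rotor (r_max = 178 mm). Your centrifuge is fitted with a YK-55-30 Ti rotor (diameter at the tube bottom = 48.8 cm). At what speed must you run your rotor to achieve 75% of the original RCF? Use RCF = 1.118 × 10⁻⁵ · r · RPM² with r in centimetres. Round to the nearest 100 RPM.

Original rotor: r = 178 mm = 17.8 cm
RCF_original = 1.118 × 10⁻⁵ × 17.8 × (5180)² = 1.118 × 10⁻⁵ × 17.8 × 26,832,400 ≈ 5,339.8 × g
Target RCF = 0.75 × 5,339.8 ≈ 4,004.9 × g
Your rotor: r = 48.8 / 2 = 24.4 cm
4,004.9 = 1.118 × 10⁻⁵ × 24.4 × N²
N² = 4,004.9 / (27.2792 × 10⁻⁵) = 14,681,149
N ≈ √14,681,149 ≈ 3,831.6

3800 RPM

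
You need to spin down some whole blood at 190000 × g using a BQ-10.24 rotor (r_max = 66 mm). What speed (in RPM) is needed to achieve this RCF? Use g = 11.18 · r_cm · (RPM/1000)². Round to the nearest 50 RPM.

r = 66 mm = 6.6 cm
RCF = 11.18 × r × (N/1000)²
190,000 = 11.18 × 6.6 × (N/1000)²
(N/1000)² = 190,000 / 73.788 = 2574.944
N = 1000 × √2574.944 ≈ 50,743.9

50750 RPM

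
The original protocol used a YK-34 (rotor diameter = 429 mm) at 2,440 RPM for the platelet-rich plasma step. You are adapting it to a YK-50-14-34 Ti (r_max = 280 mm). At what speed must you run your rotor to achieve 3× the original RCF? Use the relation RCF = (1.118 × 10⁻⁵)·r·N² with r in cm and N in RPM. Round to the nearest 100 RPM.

Original rotor: r = 429 mm / 2 = 214.5 mm = 21.45 cm
RCF_original = 1.118 × 10⁻⁵ × 21.45 × (2440)² = 1.118 × 10⁻⁵ × 21.45 × 5,953,600 ≈ 1,427.7 × g
Target RCF = 3 × 1,427.7 ≈ 4,283.1 × g
Your rotor: r = 280 mm = 28.0 cm
4,283.1 = 1.118 × 10⁻⁵ × 28 × N²
N² = 4,283.1 / (31.304 × 10⁻⁵) = 13,682,277
N ≈ √13,682,277 ≈ 3,699.0

3700 RPM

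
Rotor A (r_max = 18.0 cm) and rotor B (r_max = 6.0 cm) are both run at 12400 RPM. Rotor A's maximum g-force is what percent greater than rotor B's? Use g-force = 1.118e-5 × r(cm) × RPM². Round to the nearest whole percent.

At equal RPM, RCF scales linearly with r: ratio = 18.0 / 6.0 = 3.0000.
So rotor A delivers 200.0% more g-force.

200%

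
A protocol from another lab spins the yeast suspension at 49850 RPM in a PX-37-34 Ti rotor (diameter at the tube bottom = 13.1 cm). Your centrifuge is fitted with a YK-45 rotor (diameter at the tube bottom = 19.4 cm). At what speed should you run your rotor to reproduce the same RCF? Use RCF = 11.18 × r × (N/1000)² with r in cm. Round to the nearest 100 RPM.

41000 RPM

Original rotor: r = 13.1 / 2 = 6.55 cm
RCF_original = 11.18 × 6.55 × (49.85)² = 11.18 × 6.55 × 2,485.0225 ≈ 181,975.7 × g
Your rotor: r = 19.4 / 2 = 9.7 cm
181,975.7 = 11.18 × 9.7 × (N/1000)²
(N/1000)² = 181,975.7 / 108.446 = 1678.031
N = 1000 × √1678.031 ≈ 40,963.8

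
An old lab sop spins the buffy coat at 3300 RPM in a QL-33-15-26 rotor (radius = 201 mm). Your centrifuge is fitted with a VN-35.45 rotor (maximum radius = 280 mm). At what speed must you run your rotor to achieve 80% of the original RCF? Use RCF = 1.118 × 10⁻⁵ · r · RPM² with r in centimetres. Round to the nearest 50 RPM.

≈ 2500 RPM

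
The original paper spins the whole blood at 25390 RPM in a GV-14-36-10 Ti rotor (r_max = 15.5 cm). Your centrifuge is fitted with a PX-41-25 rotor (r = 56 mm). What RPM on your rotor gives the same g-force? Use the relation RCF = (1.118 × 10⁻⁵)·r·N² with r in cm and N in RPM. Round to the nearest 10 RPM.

RCF_original = 1.118 × 10⁻⁵ × 15.5 × (25390)² = 1.118 × 10⁻⁵ × 15.5 × 644,652,100 ≈ 111,711.8 × g
Your rotor: r = 56 mm = 5.6 cm
111,711.8 = 1.118 × 10⁻⁵ × 5.6 × N²
N² = 111,711.8 / (6.2608 × 10⁻⁵) = 1,784,305,520
N ≈ √1,784,305,520 ≈ 42,241.0

42240 RPM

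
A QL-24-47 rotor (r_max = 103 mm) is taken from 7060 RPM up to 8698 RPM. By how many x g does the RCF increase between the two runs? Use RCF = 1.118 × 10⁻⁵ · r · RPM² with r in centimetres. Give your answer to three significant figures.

r = 103 mm = 10.3 cm
RCF₁ = 1.118 × 10⁻⁵ × 10.3 × (7060)² = 1.118 × 10⁻⁵ × 10.3 × 49,843,600 ≈ 5,739.7 × g
RCF₂ = 1.118 × 10⁻⁵ × 10.3 × (8698)² = 1.118 × 10⁻⁵ × 10.3 × 75,655,204 ≈ 8,712 × g
Increase = 8,712 − 5,739.7 = 2,972.3

2970 x g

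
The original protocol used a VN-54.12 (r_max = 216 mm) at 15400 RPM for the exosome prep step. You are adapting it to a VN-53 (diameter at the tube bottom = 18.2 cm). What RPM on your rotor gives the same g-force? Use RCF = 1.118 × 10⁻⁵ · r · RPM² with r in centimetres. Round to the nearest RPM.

Original rotor: r = 216 mm = 21.6 cm
RCF_original = 1.118 × 10⁻⁵ × 21.6 × (15400)² = 1.118 × 10⁻⁵ × 21.6 × 237,160,000 ≈ 57,271.3 × g
Your rotor: r = 18.2 / 2 = 9.1 cm
57,271.3 = 1.118 × 10⁻⁵ × 9.1 × N²
N² = 57,271.3 / (10.1738 × 10⁻⁵) = 562,929,289
N ≈ √562,929,289 ≈ 23,726.1

23726 RPM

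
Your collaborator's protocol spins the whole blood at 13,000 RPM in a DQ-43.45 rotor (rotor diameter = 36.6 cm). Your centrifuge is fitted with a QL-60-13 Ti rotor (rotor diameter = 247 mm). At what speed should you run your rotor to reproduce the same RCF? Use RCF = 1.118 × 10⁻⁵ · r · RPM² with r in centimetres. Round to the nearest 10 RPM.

Original rotor: r = 36.6 / 2 = 18.3 cm
RCF_original = 1.118 × 10⁻⁵ × 18.3 × (13000)² = 1.118 × 10⁻⁵ × 18.3 × 169,000,000 ≈ 34,576.4 × g
Your rotor: r = 247 mm / 2 = 123.5 mm = 12.35 cm
34,576.4 = 1.118 × 10⁻⁵ × 12.35 × N²
N² = 34,576.4 / (13.8073 × 10⁻⁵) = 250,421,154
N ≈ √250,421,154 ≈ 15,824.7

15820 RPM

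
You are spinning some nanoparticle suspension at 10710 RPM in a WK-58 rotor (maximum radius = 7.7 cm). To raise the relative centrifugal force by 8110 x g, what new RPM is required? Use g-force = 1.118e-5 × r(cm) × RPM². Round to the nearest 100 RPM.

≈ 14500 RPM

Current RCF = 1.118 × 10⁻⁵ × 7.7 × (10710)² = 1.118 × 10⁻⁵ × 7.7 × 114,704,100 ≈ 9,874.4 × g
Target RCF = 9,874.4 + 8,110 = 17,984.4 × g
N² = 17,984.4 / (8.6086 × 10⁻⁵) = 208,912,018
N ≈ √208,912,018 ≈ 14,453.8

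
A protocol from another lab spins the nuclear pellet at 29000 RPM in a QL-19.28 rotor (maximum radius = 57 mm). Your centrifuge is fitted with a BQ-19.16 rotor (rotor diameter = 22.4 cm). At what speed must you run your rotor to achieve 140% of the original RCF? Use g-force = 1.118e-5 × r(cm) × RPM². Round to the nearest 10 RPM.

24480 RPM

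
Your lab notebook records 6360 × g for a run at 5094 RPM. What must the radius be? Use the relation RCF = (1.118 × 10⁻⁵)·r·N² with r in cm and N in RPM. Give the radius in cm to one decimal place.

6360 = 1.118 × 10⁻⁵ × r × (5094)²
r = 6360 / (1.118 × 10⁻⁵ × 25,948,836) = 6360 / 290.108 ≈ 21.923 cm

r ≈ 21.9 cm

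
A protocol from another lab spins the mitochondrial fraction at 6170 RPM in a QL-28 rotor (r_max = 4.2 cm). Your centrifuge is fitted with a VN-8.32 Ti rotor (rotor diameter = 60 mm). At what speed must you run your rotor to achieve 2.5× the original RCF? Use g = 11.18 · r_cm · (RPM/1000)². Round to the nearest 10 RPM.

RCF_original = 11.18 × 4.2 × (6.17)² = 11.18 × 4.2 × 38.0689 ≈ 1,787.6 × g
Target RCF = 2.5 × 1,787.6 ≈ 4,469 × g
Your rotor: r = 60 mm / 2 = 30 mm = 3 cm
4,469 = 11.18 × 3 × (N/1000)²
(N/1000)² = 4,469 / 33.54 = 133.2439
N = 1000 × √133.2439 ≈ 11,543.1

11540 RPM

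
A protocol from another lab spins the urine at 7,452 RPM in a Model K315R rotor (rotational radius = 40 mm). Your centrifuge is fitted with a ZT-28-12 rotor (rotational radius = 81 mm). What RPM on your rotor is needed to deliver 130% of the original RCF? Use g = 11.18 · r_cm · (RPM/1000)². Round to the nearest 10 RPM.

5970 RPM

Original rotor: r = 40 mm = 4.0 cm
RCF_original = 11.18 × 4 × (7.452)² = 11.18 × 4 × 55.532304 ≈ 2,483.4 × g
Target RCF = 1.3 × 2,483.4 ≈ 3,228.4 × g
Your rotor: r = 81 mm = 8.1 cm
3,228.4 = 11.18 × 8.1 × (N/1000)²
(N/1000)² = 3,228.4 / 90.558 = 35.65008
N = 1000 × √35.65008 ≈ 5,970.8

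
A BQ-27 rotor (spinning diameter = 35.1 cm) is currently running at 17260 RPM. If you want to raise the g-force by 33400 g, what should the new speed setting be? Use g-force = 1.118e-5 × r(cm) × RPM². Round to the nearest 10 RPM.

N₂ ≈ 21640 RPM

r = 35.1 / 2 = 17.55 cm
Current RCF = 1.118 × 10⁻⁵ × 17.55 × (17260)² = 1.118 × 10⁻⁵ × 17.55 × 297,907,600 ≈ 58,452.2 × g
Target RCF = 58,452.2 + 33,400 = 91,852.2 × g
N² = 91,852.2 / (19.6209 × 10⁻⁵) = 468,134,489
N ≈ √468,134,489 ≈ 21,636.4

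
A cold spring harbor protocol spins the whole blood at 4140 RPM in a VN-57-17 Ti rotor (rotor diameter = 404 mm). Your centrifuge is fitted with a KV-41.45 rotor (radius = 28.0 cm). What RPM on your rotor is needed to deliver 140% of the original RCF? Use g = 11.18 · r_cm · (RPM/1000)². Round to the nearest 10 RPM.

Original rotor: r = 404 mm / 2 = 202 mm = 20.2 cm
RCF_original = 11.18 × 20.2 × (4.14)² = 11.18 × 20.2 × 17.1396 ≈ 3,870.7 × g
Target RCF = 1.4 × 3,870.7 ≈ 5,419 × g
5,419 = 11.18 × 28 × (N/1000)²
(N/1000)² = 5,419 / 313.04 = 17.31089
N = 1000 × √17.31089 ≈ 4,160.6

4160 RPM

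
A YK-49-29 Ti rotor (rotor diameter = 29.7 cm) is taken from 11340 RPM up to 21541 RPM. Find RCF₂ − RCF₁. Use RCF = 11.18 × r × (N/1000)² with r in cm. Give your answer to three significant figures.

≈ 55700 × g

r = 29.7 / 2 = 14.85 cm
RCF₁ = 11.18 × 14.85 × (11.34)² = 11.18 × 14.85 × 128.5956 ≈ 21,349.8 × g
RCF₂ = 11.18 × 14.85 × (21.541)² = 11.18 × 14.85 × 464.014681 ≈ 77,037.1 × g
Increase = 77,037.1 − 21,349.8 = 55,687.3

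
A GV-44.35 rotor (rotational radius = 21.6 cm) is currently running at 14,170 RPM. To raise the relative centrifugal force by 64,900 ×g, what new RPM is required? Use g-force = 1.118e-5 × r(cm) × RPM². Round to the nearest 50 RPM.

≈ 21650 RPM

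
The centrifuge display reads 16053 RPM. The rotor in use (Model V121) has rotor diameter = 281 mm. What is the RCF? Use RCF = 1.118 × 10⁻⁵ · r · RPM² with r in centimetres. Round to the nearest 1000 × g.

≈ 40000 × g

r = 281 mm / 2 = 140.5 mm = 14.05 cm
RCF = 1.118 × 10⁻⁵ × r × N²
RCF = 1.118 × 10⁻⁵ × 14.05 × (16053)² = 1.118 × 10⁻⁵ × 14.05 × 257,698,809 ≈ 40,479.1 × g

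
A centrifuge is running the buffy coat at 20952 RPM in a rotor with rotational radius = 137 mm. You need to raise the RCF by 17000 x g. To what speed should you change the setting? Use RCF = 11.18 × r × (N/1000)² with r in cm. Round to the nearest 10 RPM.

≈ 23450 RPM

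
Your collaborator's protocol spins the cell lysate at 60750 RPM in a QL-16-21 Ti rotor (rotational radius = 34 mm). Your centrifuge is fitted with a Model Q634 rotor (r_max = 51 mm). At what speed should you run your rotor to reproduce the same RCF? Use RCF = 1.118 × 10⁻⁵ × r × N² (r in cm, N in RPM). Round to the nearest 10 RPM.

Original rotor: r = 34 mm = 3.4 cm
RCF = 1.118 × 10⁻⁵ × r × N²
RCF_original = 1.118 × 10⁻⁵ × 3.4 × (60750)² = 1.118 × 10⁻⁵ × 3.4 × 3,690,562,500 ≈ 140,285.7 × g
Your rotor: r = 51 mm = 5.1 cm
140,285.7 = 1.118 × 10⁻⁵ × 5.1 × N²
N² = 140,285.7 / (5.7018 × 10⁻⁵) = 2,460,375,671
N ≈ √2,460,375,671 ≈ 49,602.2

49600 RPM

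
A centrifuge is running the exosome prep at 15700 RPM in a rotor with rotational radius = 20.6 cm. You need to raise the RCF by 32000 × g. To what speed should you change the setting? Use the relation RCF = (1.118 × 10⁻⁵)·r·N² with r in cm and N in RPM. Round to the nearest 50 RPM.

19650 RPM

Current RCF = 1.118 × 10⁻⁵ × 20.6 × (15700)² = 1.118 × 10⁻⁵ × 20.6 × 246,490,000 ≈ 56,768.6 × g
Target RCF = 56,768.6 + 32,000 = 88,768.6 × g
N² = 88,768.6 / (23.0308 × 10⁻⁵) = 385,434,288
N ≈ √385,434,288 ≈ 19,632.5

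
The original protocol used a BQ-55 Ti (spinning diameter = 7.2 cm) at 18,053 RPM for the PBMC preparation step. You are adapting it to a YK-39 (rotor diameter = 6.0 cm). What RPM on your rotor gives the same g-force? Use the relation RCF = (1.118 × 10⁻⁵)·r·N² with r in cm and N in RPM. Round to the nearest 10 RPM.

19780 RPM

Original rotor: r = 7.2 / 2 = 3.6 cm
RCF_original = 1.118 × 10⁻⁵ × 3.6 × (18053)² = 1.118 × 10⁻⁵ × 3.6 × 325,910,809 ≈ 13,117.3 × g
Your rotor: r = 6.0 / 2 = 3 cm
13,117.3 = 1.118 × 10⁻⁵ × 3 × N²
N² = 13,117.3 / (3.354 × 10⁻⁵) = 391,094,216
N ≈ √391,094,216 ≈ 19,776.1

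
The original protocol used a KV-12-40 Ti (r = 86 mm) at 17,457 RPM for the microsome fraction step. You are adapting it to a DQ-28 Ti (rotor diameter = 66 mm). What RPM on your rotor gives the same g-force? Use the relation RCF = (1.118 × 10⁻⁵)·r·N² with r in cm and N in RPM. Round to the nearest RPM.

Original rotor: r = 86 mm = 8.6 cm
RCF_original = 1.118 × 10⁻⁵ × 8.6 × (17457)² = 1.118 × 10⁻⁵ × 8.6 × 304,746,849 ≈ 29,300.8 × g
Your rotor: r = 66 mm / 2 = 33 mm = 3.3 cm
29,300.8 = 1.118 × 10⁻⁵ × 3.3 × N²
N² = 29,300.8 / (3.6894 × 10⁻⁵) = 794,188,757
N ≈ √794,188,757 ≈ 28,181.4

≈ 28181 RPM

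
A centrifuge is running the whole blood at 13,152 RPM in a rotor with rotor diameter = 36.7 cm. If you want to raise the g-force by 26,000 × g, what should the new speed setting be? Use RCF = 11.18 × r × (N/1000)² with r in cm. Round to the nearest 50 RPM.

r = 36.7 / 2 = 18.35 cm
Current RCF = 11.18 × 18.35 × (13.152)² = 11.18 × 18.35 × 172.975104 ≈ 35,486.4 × g
Target RCF = 35,486.4 + 26,000 = 61,486.4 × g
(N/1000)² = 61,486.4 / 205.153 = 299.71
N = 1000 × √299.71 ≈ 17,312.1

≈ 17300 RPM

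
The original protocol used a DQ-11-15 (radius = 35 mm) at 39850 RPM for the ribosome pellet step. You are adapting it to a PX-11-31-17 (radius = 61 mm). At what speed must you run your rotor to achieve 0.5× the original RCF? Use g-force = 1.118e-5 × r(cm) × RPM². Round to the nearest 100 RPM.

Original rotor: r = 35 mm = 3.5 cm
RCF_original = 1.118 × 10⁻⁵ × 3.5 × (39850)² = 1.118 × 10⁻⁵ × 3.5 × 1,588,022,500 ≈ 62,139.3 × g
Target RCF = 0.5 × 62,139.3 ≈ 31,069.7 × g
Your rotor: r = 61 mm = 6.1 cm
31,069.7 = 1.118 × 10⁻⁵ × 6.1 × N²
N² = 31,069.7 / (6.8198 × 10⁻⁵) = 455,580,809
N ≈ √455,580,809 ≈ 21,344.3

≈ 21300 RPM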